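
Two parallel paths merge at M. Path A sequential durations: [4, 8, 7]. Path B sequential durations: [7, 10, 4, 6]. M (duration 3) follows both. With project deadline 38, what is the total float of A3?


Forward pass: ES(A3) = sum of predecessors on chain A = 12
EF = ES + duration = 12 + 7 = 19
Backward pass: LF(M) = deadline = 38; LS(M) = 38 - 3 = 35
LF(A3) = LS(M) - sum(successors on chain A) = 35 - 0 = 35
LS = LF - duration = 35 - 7 = 28
Total float = LS - ES = 28 - 12 = 16

16


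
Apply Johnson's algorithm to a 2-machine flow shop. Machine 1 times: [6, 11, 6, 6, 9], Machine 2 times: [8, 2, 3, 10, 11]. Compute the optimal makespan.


Apply Johnson's rule:
  Group 1 (a <= b): [(1, 6, 8), (4, 6, 10), (5, 9, 11)]
  Group 2 (a > b): [(3, 6, 3), (2, 11, 2)]
Optimal job order: [1, 4, 5, 3, 2]
Schedule:
  Job 1: M1 done at 6, M2 done at 14
  Job 4: M1 done at 12, M2 done at 24
  Job 5: M1 done at 21, M2 done at 35
  Job 3: M1 done at 27, M2 done at 38
  Job 2: M1 done at 38, M2 done at 40
Makespan = 40

40


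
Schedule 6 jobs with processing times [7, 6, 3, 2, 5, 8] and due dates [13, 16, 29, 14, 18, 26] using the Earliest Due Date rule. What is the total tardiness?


Sort by due date (EDD order): [(7, 13), (2, 14), (6, 16), (5, 18), (8, 26), (3, 29)]
Compute completion times and tardiness:
  Job 1: p=7, d=13, C=7, tardiness=max(0,7-13)=0
  Job 2: p=2, d=14, C=9, tardiness=max(0,9-14)=0
  Job 3: p=6, d=16, C=15, tardiness=max(0,15-16)=0
  Job 4: p=5, d=18, C=20, tardiness=max(0,20-18)=2
  Job 5: p=8, d=26, C=28, tardiness=max(0,28-26)=2
  Job 6: p=3, d=29, C=31, tardiness=max(0,31-29)=2
Total tardiness = 6

6


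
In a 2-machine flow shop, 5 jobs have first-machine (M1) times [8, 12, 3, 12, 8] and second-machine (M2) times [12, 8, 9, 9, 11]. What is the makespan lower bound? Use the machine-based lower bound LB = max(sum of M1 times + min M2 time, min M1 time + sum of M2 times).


LB1 = sum(M1 times) + min(M2 times) = 43 + 8 = 51
LB2 = min(M1 times) + sum(M2 times) = 3 + 49 = 52
Lower bound = max(LB1, LB2) = max(51, 52) = 52

52


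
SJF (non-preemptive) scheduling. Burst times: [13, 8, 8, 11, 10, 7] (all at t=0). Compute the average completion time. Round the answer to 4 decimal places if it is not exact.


SJF order (ascending): [7, 8, 8, 10, 11, 13]
Completion times:
  Job 1: burst=7, C=7
  Job 2: burst=8, C=15
  Job 3: burst=8, C=23
  Job 4: burst=10, C=33
  Job 5: burst=11, C=44
  Job 6: burst=13, C=57
Average completion = 179/6 = 29.8333

29.8333


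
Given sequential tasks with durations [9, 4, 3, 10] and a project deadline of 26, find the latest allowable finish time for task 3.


LF(activity 3) = deadline - sum of successor durations
Successors: activities 4 through 4 with durations [10]
Sum of successor durations = 10
LF = 26 - 10 = 16

16


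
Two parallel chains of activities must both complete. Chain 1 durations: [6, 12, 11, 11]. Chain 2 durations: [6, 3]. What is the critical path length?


Path A total = 6 + 12 + 11 + 11 = 40
Path B total = 6 + 3 = 9
Critical path = longest path = max(40, 9) = 40

40


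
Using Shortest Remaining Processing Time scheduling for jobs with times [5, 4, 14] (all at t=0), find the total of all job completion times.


Since all jobs arrive at t=0, SRPT equals SPT ordering.
SPT order: [4, 5, 14]
Completion times:
  Job 1: p=4, C=4
  Job 2: p=5, C=9
  Job 3: p=14, C=23
Total completion time = 4 + 9 + 23 = 36

36


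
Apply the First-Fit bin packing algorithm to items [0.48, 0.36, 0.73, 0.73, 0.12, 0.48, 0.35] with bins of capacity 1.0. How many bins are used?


Place items sequentially using First-Fit:
  Item 0.48 -> new Bin 1
  Item 0.36 -> Bin 1 (now 0.84)
  Item 0.73 -> new Bin 2
  Item 0.73 -> new Bin 3
  Item 0.12 -> Bin 1 (now 0.96)
  Item 0.48 -> new Bin 4
  Item 0.35 -> Bin 4 (now 0.83)
Total bins used = 4

4


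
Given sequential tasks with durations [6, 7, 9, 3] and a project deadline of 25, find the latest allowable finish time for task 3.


LF(activity 3) = deadline - sum of successor durations
Successors: activities 4 through 4 with durations [3]
Sum of successor durations = 3
LF = 25 - 3 = 22

22


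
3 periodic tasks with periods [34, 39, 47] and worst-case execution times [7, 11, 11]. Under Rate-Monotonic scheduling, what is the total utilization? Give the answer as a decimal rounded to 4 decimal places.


Compute individual utilizations (exact fractions):
  Task 1: C/T = 7/34 (approx. 0.2059)
  Task 2: C/T = 11/39 (approx. 0.2821)
  Task 3: C/T = 11/47 (approx. 0.234)
Total utilization U = 7/34 + 11/39 + 11/47 = 44995/62322
Rounded to 4 decimal places: U = 0.7220
RM (Liu & Layland) bound for 3 tasks = 0.779763; compare with U = 44995/62322 (approx. 0.721976)
U <= bound, so schedulable by RM sufficient condition.

0.7220


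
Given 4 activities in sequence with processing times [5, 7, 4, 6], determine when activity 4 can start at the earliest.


Activity 4 starts after activities 1 through 3 complete.
Predecessor durations: [5, 7, 4]
ES = 5 + 7 + 4 = 16

16


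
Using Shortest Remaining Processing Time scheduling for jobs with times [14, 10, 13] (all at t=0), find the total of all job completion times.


Since all jobs arrive at t=0, SRPT equals SPT ordering.
SPT order: [10, 13, 14]
Completion times:
  Job 1: p=10, C=10
  Job 2: p=13, C=23
  Job 3: p=14, C=37
Total completion time = 10 + 23 + 37 = 70

70


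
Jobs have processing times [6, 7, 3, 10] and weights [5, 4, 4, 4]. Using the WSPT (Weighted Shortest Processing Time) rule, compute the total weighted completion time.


Compute p/w ratios and sort ascending (WSPT): [(3, 4), (6, 5), (7, 4), (10, 4)]
Compute weighted completion times:
  Job (p=3,w=4): C=3, w*C=4*3=12
  Job (p=6,w=5): C=9, w*C=5*9=45
  Job (p=7,w=4): C=16, w*C=4*16=64
  Job (p=10,w=4): C=26, w*C=4*26=104
Total weighted completion time = 225

225


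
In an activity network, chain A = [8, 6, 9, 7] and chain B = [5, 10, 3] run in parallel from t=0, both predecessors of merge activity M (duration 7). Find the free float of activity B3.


ES(B3) = sum of predecessors on chain B = 15
EF(B3) = ES + duration = 15 + 3 = 18
Successor of B3 is M. ES(M) = max(sum(A), sum(B)) = max(30, 18) = 30
Free float = ES(successor) - EF(current) = 30 - 18 = 12

12


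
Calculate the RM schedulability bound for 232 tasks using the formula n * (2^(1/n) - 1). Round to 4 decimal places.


Compute 2^(1/232) = 1.0029921710
Subtract 1: 1.0029921710 - 1 = 0.0029921710
Multiply by n: 232 * 0.0029921710 = 0.6941836720
Round to 4 dp: 0.6942

0.6942


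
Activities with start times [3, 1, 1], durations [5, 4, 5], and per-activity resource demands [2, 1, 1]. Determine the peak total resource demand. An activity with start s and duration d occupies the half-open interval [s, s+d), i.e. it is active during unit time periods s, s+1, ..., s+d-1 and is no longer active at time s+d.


Each activity i is active on [start_i, start_i + duration_i).
Compute total resource usage per time slot:
  t=0: active resources = [], total = 0
  t=1: active resources = [1, 1], total = 2
  t=2: active resources = [1, 1], total = 2
  t=3: active resources = [2, 1, 1], total = 4
  t=4: active resources = [2, 1, 1], total = 4
  t=5: active resources = [2, 1], total = 3
  t=6: active resources = [2], total = 2
  t=7: active resources = [2], total = 2
Peak resource demand = 4

4


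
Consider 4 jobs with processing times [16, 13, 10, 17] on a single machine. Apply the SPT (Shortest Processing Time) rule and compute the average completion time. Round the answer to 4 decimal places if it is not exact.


Sort jobs by processing time (SPT order): [10, 13, 16, 17]
Compute completion times sequentially:
  Job 1: processing = 10, completes at 10
  Job 2: processing = 13, completes at 23
  Job 3: processing = 16, completes at 39
  Job 4: processing = 17, completes at 56
Sum of completion times = 128
Average completion time = 128/4 = 32.0

32.0


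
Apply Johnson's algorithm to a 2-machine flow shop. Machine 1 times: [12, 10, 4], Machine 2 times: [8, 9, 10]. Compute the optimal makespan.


Apply Johnson's rule:
  Group 1 (a <= b): [(3, 4, 10)]
  Group 2 (a > b): [(2, 10, 9), (1, 12, 8)]
Optimal job order: [3, 2, 1]
Schedule:
  Job 3: M1 done at 4, M2 done at 14
  Job 2: M1 done at 14, M2 done at 23
  Job 1: M1 done at 26, M2 done at 34
Makespan = 34

34


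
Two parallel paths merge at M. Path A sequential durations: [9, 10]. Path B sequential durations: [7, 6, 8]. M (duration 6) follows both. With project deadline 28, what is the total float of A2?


Forward pass: ES(A2) = sum of predecessors on chain A = 9
EF = ES + duration = 9 + 10 = 19
Backward pass: LF(M) = deadline = 28; LS(M) = 28 - 6 = 22
LF(A2) = LS(M) - sum(successors on chain A) = 22 - 0 = 22
LS = LF - duration = 22 - 10 = 12
Total float = LS - ES = 12 - 9 = 3

3


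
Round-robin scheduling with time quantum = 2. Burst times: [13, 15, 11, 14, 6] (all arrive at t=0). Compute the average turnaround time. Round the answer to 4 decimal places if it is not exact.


Time quantum = 2
Execution trace:
  J1 runs 2 units, time = 2
  J2 runs 2 units, time = 4
  J3 runs 2 units, time = 6
  J4 runs 2 units, time = 8
  J5 runs 2 units, time = 10
  J1 runs 2 units, time = 12
  J2 runs 2 units, time = 14
  J3 runs 2 units, time = 16
  J4 runs 2 units, time = 18
  J5 runs 2 units, time = 20
  J1 runs 2 units, time = 22
  J2 runs 2 units, time = 24
  J3 runs 2 units, time = 26
  J4 runs 2 units, time = 28
  J5 runs 2 units, time = 30
  J1 runs 2 units, time = 32
  J2 runs 2 units, time = 34
  J3 runs 2 units, time = 36
  J4 runs 2 units, time = 38
  J1 runs 2 units, time = 40
  J2 runs 2 units, time = 42
  J3 runs 2 units, time = 44
  J4 runs 2 units, time = 46
  J1 runs 2 units, time = 48
  J2 runs 2 units, time = 50
  J3 runs 1 units, time = 51
  J4 runs 2 units, time = 53
  J1 runs 1 units, time = 54
  J2 runs 2 units, time = 56
  J4 runs 2 units, time = 58
  J2 runs 1 units, time = 59
Finish times: [54, 59, 51, 58, 30]
Average turnaround = 252/5 = 50.4

50.4


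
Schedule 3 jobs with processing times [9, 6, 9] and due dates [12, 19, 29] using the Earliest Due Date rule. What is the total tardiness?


Sort by due date (EDD order): [(9, 12), (6, 19), (9, 29)]
Compute completion times and tardiness:
  Job 1: p=9, d=12, C=9, tardiness=max(0,9-12)=0
  Job 2: p=6, d=19, C=15, tardiness=max(0,15-19)=0
  Job 3: p=9, d=29, C=24, tardiness=max(0,24-29)=0
Total tardiness = 0

0


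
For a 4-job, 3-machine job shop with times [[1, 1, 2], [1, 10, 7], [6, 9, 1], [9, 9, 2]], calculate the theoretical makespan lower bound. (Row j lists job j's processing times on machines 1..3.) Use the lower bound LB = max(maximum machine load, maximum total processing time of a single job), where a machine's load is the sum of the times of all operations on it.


Machine loads:
  Machine 1: 1 + 1 + 6 + 9 = 17
  Machine 2: 1 + 10 + 9 + 9 = 29
  Machine 3: 2 + 7 + 1 + 2 = 12
Max machine load = 29
Job totals:
  Job 1: 4
  Job 2: 18
  Job 3: 16
  Job 4: 20
Max job total = 20
Lower bound = max(29, 20) = 29

29


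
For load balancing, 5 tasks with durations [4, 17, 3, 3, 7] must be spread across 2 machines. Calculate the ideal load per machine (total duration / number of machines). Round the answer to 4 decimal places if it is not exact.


Total processing time = 4 + 17 + 3 + 3 + 7 = 34
Number of machines = 2
Ideal balanced load = 34 / 2 = 17.0

17.0


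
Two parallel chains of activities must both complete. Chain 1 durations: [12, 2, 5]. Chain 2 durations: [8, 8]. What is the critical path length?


Path A total = 12 + 2 + 5 = 19
Path B total = 8 + 8 = 16
Critical path = longest path = max(19, 16) = 19

19


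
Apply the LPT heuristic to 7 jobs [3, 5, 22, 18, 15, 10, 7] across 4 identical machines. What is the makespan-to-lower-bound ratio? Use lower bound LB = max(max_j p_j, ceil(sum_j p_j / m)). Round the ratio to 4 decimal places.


LPT order: [22, 18, 15, 10, 7, 5, 3]
Machine loads after assignment: [22, 18, 20, 20]
LPT makespan = 22
Lower bound = max(max_job, ceil(total/4)) = max(22, 20) = 22
Ratio = 22 / 22 = 1.0

1.0


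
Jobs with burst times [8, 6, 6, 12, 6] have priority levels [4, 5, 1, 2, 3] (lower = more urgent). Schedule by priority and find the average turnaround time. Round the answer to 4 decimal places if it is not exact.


Sort by priority (ascending = highest first):
Order: [(1, 6), (2, 12), (3, 6), (4, 8), (5, 6)]
Completion times:
  Priority 1, burst=6, C=6
  Priority 2, burst=12, C=18
  Priority 3, burst=6, C=24
  Priority 4, burst=8, C=32
  Priority 5, burst=6, C=38
Average turnaround = 118/5 = 23.6

23.6


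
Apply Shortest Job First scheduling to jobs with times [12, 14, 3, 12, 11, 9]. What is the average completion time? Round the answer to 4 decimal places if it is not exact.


SJF order (ascending): [3, 9, 11, 12, 12, 14]
Completion times:
  Job 1: burst=3, C=3
  Job 2: burst=9, C=12
  Job 3: burst=11, C=23
  Job 4: burst=12, C=35
  Job 5: burst=12, C=47
  Job 6: burst=14, C=61
Average completion = 181/6 = 30.1667

30.1667


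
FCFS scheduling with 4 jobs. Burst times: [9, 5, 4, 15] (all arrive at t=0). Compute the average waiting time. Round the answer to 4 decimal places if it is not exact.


FCFS order (as given): [9, 5, 4, 15]
Waiting times:
  Job 1: wait = 0
  Job 2: wait = 9
  Job 3: wait = 14
  Job 4: wait = 18
Sum of waiting times = 41
Average waiting time = 41/4 = 10.25

10.25


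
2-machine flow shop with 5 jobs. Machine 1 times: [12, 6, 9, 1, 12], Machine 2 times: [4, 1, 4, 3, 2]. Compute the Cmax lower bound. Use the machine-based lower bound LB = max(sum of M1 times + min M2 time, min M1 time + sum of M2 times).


LB1 = sum(M1 times) + min(M2 times) = 40 + 1 = 41
LB2 = min(M1 times) + sum(M2 times) = 1 + 14 = 15
Lower bound = max(LB1, LB2) = max(41, 15) = 41

41


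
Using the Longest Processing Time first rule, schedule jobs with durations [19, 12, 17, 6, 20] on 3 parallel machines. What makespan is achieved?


Sort jobs in decreasing order (LPT): [20, 19, 17, 12, 6]
Assign each job to the least loaded machine:
  Machine 1: jobs [20], load = 20
  Machine 2: jobs [19, 6], load = 25
  Machine 3: jobs [17, 12], load = 29
Makespan = max load = 29

29


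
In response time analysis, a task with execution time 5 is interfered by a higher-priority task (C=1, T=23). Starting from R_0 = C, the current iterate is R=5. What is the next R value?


R_next = C + ceil(R_prev / T_hp) * C_hp
ceil(5 / 23) = ceil(0.2174) = 1
Interference = 1 * 1 = 1
R_next = 5 + 1 = 6

6


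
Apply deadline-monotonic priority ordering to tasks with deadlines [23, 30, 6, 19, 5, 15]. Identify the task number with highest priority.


Sort tasks by relative deadline (ascending):
  Task 5: deadline = 5
  Task 3: deadline = 6
  Task 6: deadline = 15
  Task 4: deadline = 19
  Task 1: deadline = 23
  Task 2: deadline = 30
Priority order (highest first): [5, 3, 6, 4, 1, 2]
Highest priority task = 5

5


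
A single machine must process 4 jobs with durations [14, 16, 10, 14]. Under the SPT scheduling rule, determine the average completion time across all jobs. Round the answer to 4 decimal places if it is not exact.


Sort jobs by processing time (SPT order): [10, 14, 14, 16]
Compute completion times sequentially:
  Job 1: processing = 10, completes at 10
  Job 2: processing = 14, completes at 24
  Job 3: processing = 14, completes at 38
  Job 4: processing = 16, completes at 54
Sum of completion times = 126
Average completion time = 126/4 = 31.5

31.5


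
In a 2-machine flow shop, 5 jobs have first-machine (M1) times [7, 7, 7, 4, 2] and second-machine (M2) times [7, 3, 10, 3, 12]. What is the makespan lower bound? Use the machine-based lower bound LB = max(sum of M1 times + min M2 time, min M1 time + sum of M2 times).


LB1 = sum(M1 times) + min(M2 times) = 27 + 3 = 30
LB2 = min(M1 times) + sum(M2 times) = 2 + 35 = 37
Lower bound = max(LB1, LB2) = max(30, 37) = 37

37


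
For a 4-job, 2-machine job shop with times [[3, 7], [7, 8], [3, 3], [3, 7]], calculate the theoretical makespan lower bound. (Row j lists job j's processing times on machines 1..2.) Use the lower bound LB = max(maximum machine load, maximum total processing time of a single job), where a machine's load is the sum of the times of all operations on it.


Machine loads:
  Machine 1: 3 + 7 + 3 + 3 = 16
  Machine 2: 7 + 8 + 3 + 7 = 25
Max machine load = 25
Job totals:
  Job 1: 10
  Job 2: 15
  Job 3: 6
  Job 4: 10
Max job total = 15
Lower bound = max(25, 15) = 25

25


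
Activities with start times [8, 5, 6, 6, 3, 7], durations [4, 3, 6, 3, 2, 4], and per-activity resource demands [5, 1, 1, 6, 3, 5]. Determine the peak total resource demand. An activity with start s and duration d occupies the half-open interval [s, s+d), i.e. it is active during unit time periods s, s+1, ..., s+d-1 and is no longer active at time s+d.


Each activity i is active on [start_i, start_i + duration_i).
Compute total resource usage per time slot:
  t=0: active resources = [], total = 0
  t=1: active resources = [], total = 0
  t=2: active resources = [], total = 0
  t=3: active resources = [3], total = 3
  t=4: active resources = [3], total = 3
  t=5: active resources = [1], total = 1
  t=6: active resources = [1, 1, 6], total = 8
  t=7: active resources = [1, 1, 6, 5], total = 13
  t=8: active resources = [5, 1, 6, 5], total = 17
  t=9: active resources = [5, 1, 5], total = 11
  t=10: active resources = [5, 1, 5], total = 11
  t=11: active resources = [5, 1], total = 6
Peak resource demand = 17

17


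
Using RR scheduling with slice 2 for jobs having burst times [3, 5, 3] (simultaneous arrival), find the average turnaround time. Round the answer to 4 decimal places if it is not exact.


Time quantum = 2
Execution trace:
  J1 runs 2 units, time = 2
  J2 runs 2 units, time = 4
  J3 runs 2 units, time = 6
  J1 runs 1 units, time = 7
  J2 runs 2 units, time = 9
  J3 runs 1 units, time = 10
  J2 runs 1 units, time = 11
Finish times: [7, 11, 10]
Average turnaround = 28/3 = 9.3333

9.3333


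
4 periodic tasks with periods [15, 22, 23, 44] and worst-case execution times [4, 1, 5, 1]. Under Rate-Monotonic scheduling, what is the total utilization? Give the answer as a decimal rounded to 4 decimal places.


Compute individual utilizations (exact fractions):
  Task 1: C/T = 4/15 (approx. 0.2667)
  Task 2: C/T = 1/22 (approx. 0.0455)
  Task 3: C/T = 5/23 (approx. 0.2174)
  Task 4: C/T = 1/44 (approx. 0.0227)
Total utilization U = 4/15 + 1/22 + 5/23 + 1/44 = 8383/15180
Rounded to 4 decimal places: U = 0.5522
RM (Liu & Layland) bound for 4 tasks = 0.756828; compare with U = 8383/15180 (approx. 0.552240)
U <= bound, so schedulable by RM sufficient condition.

0.5522


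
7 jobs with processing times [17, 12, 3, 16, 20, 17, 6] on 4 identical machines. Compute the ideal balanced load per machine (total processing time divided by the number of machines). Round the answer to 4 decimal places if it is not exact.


Total processing time = 17 + 12 + 3 + 16 + 20 + 17 + 6 = 91
Number of machines = 4
Ideal balanced load = 91 / 4 = 22.75

22.75


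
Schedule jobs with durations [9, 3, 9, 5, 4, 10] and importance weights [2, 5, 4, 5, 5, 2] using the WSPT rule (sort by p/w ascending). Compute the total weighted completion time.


Compute p/w ratios and sort ascending (WSPT): [(3, 5), (4, 5), (5, 5), (9, 4), (9, 2), (10, 2)]
Compute weighted completion times:
  Job (p=3,w=5): C=3, w*C=5*3=15
  Job (p=4,w=5): C=7, w*C=5*7=35
  Job (p=5,w=5): C=12, w*C=5*12=60
  Job (p=9,w=4): C=21, w*C=4*21=84
  Job (p=9,w=2): C=30, w*C=2*30=60
  Job (p=10,w=2): C=40, w*C=2*40=80
Total weighted completion time = 334

334


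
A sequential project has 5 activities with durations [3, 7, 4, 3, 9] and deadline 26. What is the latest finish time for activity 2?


LF(activity 2) = deadline - sum of successor durations
Successors: activities 3 through 5 with durations [4, 3, 9]
Sum of successor durations = 16
LF = 26 - 16 = 10

10


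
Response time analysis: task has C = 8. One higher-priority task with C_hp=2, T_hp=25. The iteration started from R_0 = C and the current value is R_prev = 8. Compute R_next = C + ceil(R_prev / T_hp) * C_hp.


R_next = C + ceil(R_prev / T_hp) * C_hp
ceil(8 / 25) = ceil(0.32) = 1
Interference = 1 * 2 = 2
R_next = 8 + 2 = 10

10


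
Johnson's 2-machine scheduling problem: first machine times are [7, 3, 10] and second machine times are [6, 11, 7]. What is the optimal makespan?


Apply Johnson's rule:
  Group 1 (a <= b): [(2, 3, 11)]
  Group 2 (a > b): [(3, 10, 7), (1, 7, 6)]
Optimal job order: [2, 3, 1]
Schedule:
  Job 2: M1 done at 3, M2 done at 14
  Job 3: M1 done at 13, M2 done at 21
  Job 1: M1 done at 20, M2 done at 27
Makespan = 27

27


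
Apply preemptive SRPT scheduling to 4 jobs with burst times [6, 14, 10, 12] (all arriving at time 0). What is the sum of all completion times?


Since all jobs arrive at t=0, SRPT equals SPT ordering.
SPT order: [6, 10, 12, 14]
Completion times:
  Job 1: p=6, C=6
  Job 2: p=10, C=16
  Job 3: p=12, C=28
  Job 4: p=14, C=42
Total completion time = 6 + 16 + 28 + 42 = 92

92


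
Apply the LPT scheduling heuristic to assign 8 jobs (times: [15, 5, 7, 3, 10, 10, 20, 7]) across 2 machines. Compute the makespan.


Sort jobs in decreasing order (LPT): [20, 15, 10, 10, 7, 7, 5, 3]
Assign each job to the least loaded machine:
  Machine 1: jobs [20, 10, 7, 3], load = 40
  Machine 2: jobs [15, 10, 7, 5], load = 37
Makespan = max load = 40

40


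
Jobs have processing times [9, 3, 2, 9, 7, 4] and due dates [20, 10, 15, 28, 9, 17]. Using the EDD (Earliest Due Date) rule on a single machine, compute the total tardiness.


Sort by due date (EDD order): [(7, 9), (3, 10), (2, 15), (4, 17), (9, 20), (9, 28)]
Compute completion times and tardiness:
  Job 1: p=7, d=9, C=7, tardiness=max(0,7-9)=0
  Job 2: p=3, d=10, C=10, tardiness=max(0,10-10)=0
  Job 3: p=2, d=15, C=12, tardiness=max(0,12-15)=0
  Job 4: p=4, d=17, C=16, tardiness=max(0,16-17)=0
  Job 5: p=9, d=20, C=25, tardiness=max(0,25-20)=5
  Job 6: p=9, d=28, C=34, tardiness=max(0,34-28)=6
Total tardiness = 11

11


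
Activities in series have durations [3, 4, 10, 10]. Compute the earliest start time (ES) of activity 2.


Activity 2 starts after activities 1 through 1 complete.
Predecessor durations: [3]
ES = 3 = 3

3


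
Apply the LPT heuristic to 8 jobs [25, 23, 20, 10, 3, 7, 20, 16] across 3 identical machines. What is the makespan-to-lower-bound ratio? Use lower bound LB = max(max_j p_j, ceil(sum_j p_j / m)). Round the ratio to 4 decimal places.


LPT order: [25, 23, 20, 20, 16, 10, 7, 3]
Machine loads after assignment: [42, 42, 40]
LPT makespan = 42
Lower bound = max(max_job, ceil(total/3)) = max(25, 42) = 42
Ratio = 42 / 42 = 1.0

1.0


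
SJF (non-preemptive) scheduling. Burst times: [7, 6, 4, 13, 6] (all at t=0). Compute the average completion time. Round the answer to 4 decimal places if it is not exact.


SJF order (ascending): [4, 6, 6, 7, 13]
Completion times:
  Job 1: burst=4, C=4
  Job 2: burst=6, C=10
  Job 3: burst=6, C=16
  Job 4: burst=7, C=23
  Job 5: burst=13, C=36
Average completion = 89/5 = 17.8

17.8


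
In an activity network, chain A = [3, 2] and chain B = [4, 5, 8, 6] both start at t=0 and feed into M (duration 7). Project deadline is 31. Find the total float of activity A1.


Forward pass: ES(A1) = sum of predecessors on chain A = 0
EF = ES + duration = 0 + 3 = 3
Backward pass: LF(M) = deadline = 31; LS(M) = 31 - 7 = 24
LF(A1) = LS(M) - sum(successors on chain A) = 24 - 2 = 22
LS = LF - duration = 22 - 3 = 19
Total float = LS - ES = 19 - 0 = 19

19


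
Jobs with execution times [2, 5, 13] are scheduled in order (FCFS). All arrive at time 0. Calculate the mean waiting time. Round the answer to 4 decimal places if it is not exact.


FCFS order (as given): [2, 5, 13]
Waiting times:
  Job 1: wait = 0
  Job 2: wait = 2
  Job 3: wait = 7
Sum of waiting times = 9
Average waiting time = 9/3 = 3.0

3.0


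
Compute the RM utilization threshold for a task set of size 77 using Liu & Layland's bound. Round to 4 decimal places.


Compute 2^(1/77) = 1.0090425505
Subtract 1: 1.0090425505 - 1 = 0.0090425505
Multiply by n: 77 * 0.0090425505 = 0.6962763885
Round to 4 dp: 0.6963

0.6963


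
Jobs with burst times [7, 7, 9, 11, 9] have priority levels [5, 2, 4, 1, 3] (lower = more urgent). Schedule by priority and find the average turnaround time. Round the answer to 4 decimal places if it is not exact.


Sort by priority (ascending = highest first):
Order: [(1, 11), (2, 7), (3, 9), (4, 9), (5, 7)]
Completion times:
  Priority 1, burst=11, C=11
  Priority 2, burst=7, C=18
  Priority 3, burst=9, C=27
  Priority 4, burst=9, C=36
  Priority 5, burst=7, C=43
Average turnaround = 135/5 = 27.0

27.0


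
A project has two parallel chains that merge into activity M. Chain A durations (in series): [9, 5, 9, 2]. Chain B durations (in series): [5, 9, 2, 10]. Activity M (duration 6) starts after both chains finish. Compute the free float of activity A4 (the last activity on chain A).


ES(A4) = sum of predecessors on chain A = 23
EF(A4) = ES + duration = 23 + 2 = 25
Successor of A4 is M. ES(M) = max(sum(A), sum(B)) = max(25, 26) = 26
Free float = ES(successor) - EF(current) = 26 - 25 = 1

1


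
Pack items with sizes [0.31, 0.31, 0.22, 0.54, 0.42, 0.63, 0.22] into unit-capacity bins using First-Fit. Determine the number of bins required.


Place items sequentially using First-Fit:
  Item 0.31 -> new Bin 1
  Item 0.31 -> Bin 1 (now 0.62)
  Item 0.22 -> Bin 1 (now 0.84)
  Item 0.54 -> new Bin 2
  Item 0.42 -> Bin 2 (now 0.96)
  Item 0.63 -> new Bin 3
  Item 0.22 -> Bin 3 (now 0.85)
Total bins used = 3

3


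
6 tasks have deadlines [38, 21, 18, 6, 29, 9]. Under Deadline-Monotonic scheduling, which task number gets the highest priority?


Sort tasks by relative deadline (ascending):
  Task 4: deadline = 6
  Task 6: deadline = 9
  Task 3: deadline = 18
  Task 2: deadline = 21
  Task 5: deadline = 29
  Task 1: deadline = 38
Priority order (highest first): [4, 6, 3, 2, 5, 1]
Highest priority task = 4

4


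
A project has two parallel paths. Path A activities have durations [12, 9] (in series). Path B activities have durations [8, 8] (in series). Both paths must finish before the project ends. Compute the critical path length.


Path A total = 12 + 9 = 21
Path B total = 8 + 8 = 16
Critical path = longest path = max(21, 16) = 21

21


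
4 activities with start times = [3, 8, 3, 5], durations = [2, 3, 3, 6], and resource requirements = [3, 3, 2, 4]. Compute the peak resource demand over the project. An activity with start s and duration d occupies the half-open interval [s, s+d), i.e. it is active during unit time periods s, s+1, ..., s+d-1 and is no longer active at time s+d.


Each activity i is active on [start_i, start_i + duration_i).
Compute total resource usage per time slot:
  t=0: active resources = [], total = 0
  t=1: active resources = [], total = 0
  t=2: active resources = [], total = 0
  t=3: active resources = [3, 2], total = 5
  t=4: active resources = [3, 2], total = 5
  t=5: active resources = [2, 4], total = 6
  t=6: active resources = [4], total = 4
  t=7: active resources = [4], total = 4
  t=8: active resources = [3, 4], total = 7
  t=9: active resources = [3, 4], total = 7
  t=10: active resources = [3, 4], total = 7
Peak resource demand = 7

7


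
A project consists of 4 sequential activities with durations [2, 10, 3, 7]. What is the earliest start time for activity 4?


Activity 4 starts after activities 1 through 3 complete.
Predecessor durations: [2, 10, 3]
ES = 2 + 10 + 3 = 15

15


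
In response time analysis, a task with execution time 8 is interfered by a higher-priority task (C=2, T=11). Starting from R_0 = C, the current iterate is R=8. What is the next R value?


R_next = C + ceil(R_prev / T_hp) * C_hp
ceil(8 / 11) = ceil(0.7273) = 1
Interference = 1 * 2 = 2
R_next = 8 + 2 = 10

10


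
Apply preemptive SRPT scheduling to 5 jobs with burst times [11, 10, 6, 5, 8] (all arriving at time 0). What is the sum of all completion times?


Since all jobs arrive at t=0, SRPT equals SPT ordering.
SPT order: [5, 6, 8, 10, 11]
Completion times:
  Job 1: p=5, C=5
  Job 2: p=6, C=11
  Job 3: p=8, C=19
  Job 4: p=10, C=29
  Job 5: p=11, C=40
Total completion time = 5 + 11 + 19 + 29 + 40 = 104

104


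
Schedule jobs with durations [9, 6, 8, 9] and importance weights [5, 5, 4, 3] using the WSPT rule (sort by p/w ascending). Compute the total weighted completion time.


Compute p/w ratios and sort ascending (WSPT): [(6, 5), (9, 5), (8, 4), (9, 3)]
Compute weighted completion times:
  Job (p=6,w=5): C=6, w*C=5*6=30
  Job (p=9,w=5): C=15, w*C=5*15=75
  Job (p=8,w=4): C=23, w*C=4*23=92
  Job (p=9,w=3): C=32, w*C=3*32=96
Total weighted completion time = 293

293


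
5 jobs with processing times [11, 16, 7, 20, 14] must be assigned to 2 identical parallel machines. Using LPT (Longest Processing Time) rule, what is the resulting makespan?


Sort jobs in decreasing order (LPT): [20, 16, 14, 11, 7]
Assign each job to the least loaded machine:
  Machine 1: jobs [20, 11], load = 31
  Machine 2: jobs [16, 14, 7], load = 37
Makespan = max load = 37

37


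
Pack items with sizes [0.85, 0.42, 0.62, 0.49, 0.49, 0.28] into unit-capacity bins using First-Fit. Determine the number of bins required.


Place items sequentially using First-Fit:
  Item 0.85 -> new Bin 1
  Item 0.42 -> new Bin 2
  Item 0.62 -> new Bin 3
  Item 0.49 -> Bin 2 (now 0.91)
  Item 0.49 -> new Bin 4
  Item 0.28 -> Bin 3 (now 0.9)
Total bins used = 4

4


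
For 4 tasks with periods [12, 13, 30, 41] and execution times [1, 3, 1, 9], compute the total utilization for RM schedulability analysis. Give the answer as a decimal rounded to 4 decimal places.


Compute individual utilizations (exact fractions):
  Task 1: C/T = 1/12 (approx. 0.0833)
  Task 2: C/T = 3/13 (approx. 0.2308)
  Task 3: C/T = 1/30 (approx. 0.0333)
  Task 4: C/T = 9/41 (approx. 0.2195)
Total utilization U = 1/12 + 3/13 + 1/30 + 9/41 = 18131/31980
Rounded to 4 decimal places: U = 0.5669
RM (Liu & Layland) bound for 4 tasks = 0.756828; compare with U = 18131/31980 (approx. 0.566948)
U <= bound, so schedulable by RM sufficient condition.

0.5669


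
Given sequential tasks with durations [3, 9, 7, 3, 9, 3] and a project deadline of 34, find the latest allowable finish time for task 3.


LF(activity 3) = deadline - sum of successor durations
Successors: activities 4 through 6 with durations [3, 9, 3]
Sum of successor durations = 15
LF = 34 - 15 = 19

19


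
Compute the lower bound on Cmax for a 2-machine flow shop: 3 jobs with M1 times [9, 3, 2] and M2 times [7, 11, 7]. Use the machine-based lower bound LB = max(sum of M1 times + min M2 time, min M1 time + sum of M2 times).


LB1 = sum(M1 times) + min(M2 times) = 14 + 7 = 21
LB2 = min(M1 times) + sum(M2 times) = 2 + 25 = 27
Lower bound = max(LB1, LB2) = max(21, 27) = 27

27


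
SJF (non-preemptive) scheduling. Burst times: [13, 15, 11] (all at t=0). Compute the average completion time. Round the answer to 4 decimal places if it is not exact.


SJF order (ascending): [11, 13, 15]
Completion times:
  Job 1: burst=11, C=11
  Job 2: burst=13, C=24
  Job 3: burst=15, C=39
Average completion = 74/3 = 24.6667

24.6667


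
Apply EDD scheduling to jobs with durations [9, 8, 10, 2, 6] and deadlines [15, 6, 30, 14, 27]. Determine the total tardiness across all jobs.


Sort by due date (EDD order): [(8, 6), (2, 14), (9, 15), (6, 27), (10, 30)]
Compute completion times and tardiness:
  Job 1: p=8, d=6, C=8, tardiness=max(0,8-6)=2
  Job 2: p=2, d=14, C=10, tardiness=max(0,10-14)=0
  Job 3: p=9, d=15, C=19, tardiness=max(0,19-15)=4
  Job 4: p=6, d=27, C=25, tardiness=max(0,25-27)=0
  Job 5: p=10, d=30, C=35, tardiness=max(0,35-30)=5
Total tardiness = 11

11


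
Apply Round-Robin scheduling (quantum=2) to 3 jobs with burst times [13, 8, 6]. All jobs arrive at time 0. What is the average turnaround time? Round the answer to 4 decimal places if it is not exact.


Time quantum = 2
Execution trace:
  J1 runs 2 units, time = 2
  J2 runs 2 units, time = 4
  J3 runs 2 units, time = 6
  J1 runs 2 units, time = 8
  J2 runs 2 units, time = 10
  J3 runs 2 units, time = 12
  J1 runs 2 units, time = 14
  J2 runs 2 units, time = 16
  J3 runs 2 units, time = 18
  J1 runs 2 units, time = 20
  J2 runs 2 units, time = 22
  J1 runs 2 units, time = 24
  J1 runs 2 units, time = 26
  J1 runs 1 units, time = 27
Finish times: [27, 22, 18]
Average turnaround = 67/3 = 22.3333

22.3333


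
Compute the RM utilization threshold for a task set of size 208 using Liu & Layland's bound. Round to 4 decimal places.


Compute 2^(1/208) = 1.0033379971
Subtract 1: 1.0033379971 - 1 = 0.0033379971
Multiply by n: 208 * 0.0033379971 = 0.6943033968
Round to 4 dp: 0.6943

0.6943


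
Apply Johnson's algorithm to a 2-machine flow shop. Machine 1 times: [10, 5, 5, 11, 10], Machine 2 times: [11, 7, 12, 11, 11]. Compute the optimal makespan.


Apply Johnson's rule:
  Group 1 (a <= b): [(2, 5, 7), (3, 5, 12), (1, 10, 11), (5, 10, 11), (4, 11, 11)]
  Group 2 (a > b): []
Optimal job order: [2, 3, 1, 5, 4]
Schedule:
  Job 2: M1 done at 5, M2 done at 12
  Job 3: M1 done at 10, M2 done at 24
  Job 1: M1 done at 20, M2 done at 35
  Job 5: M1 done at 30, M2 done at 46
  Job 4: M1 done at 41, M2 done at 57
Makespan = 57

57


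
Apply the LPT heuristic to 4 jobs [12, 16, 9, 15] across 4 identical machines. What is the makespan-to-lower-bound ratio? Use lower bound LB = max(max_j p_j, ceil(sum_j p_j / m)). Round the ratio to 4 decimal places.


LPT order: [16, 15, 12, 9]
Machine loads after assignment: [16, 15, 12, 9]
LPT makespan = 16
Lower bound = max(max_job, ceil(total/4)) = max(16, 13) = 16
Ratio = 16 / 16 = 1.0

1.0


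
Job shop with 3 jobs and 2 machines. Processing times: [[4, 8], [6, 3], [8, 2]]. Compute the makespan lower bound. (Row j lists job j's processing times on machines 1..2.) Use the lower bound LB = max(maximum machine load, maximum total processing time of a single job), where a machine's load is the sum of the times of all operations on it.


Machine loads:
  Machine 1: 4 + 6 + 8 = 18
  Machine 2: 8 + 3 + 2 = 13
Max machine load = 18
Job totals:
  Job 1: 12
  Job 2: 9
  Job 3: 10
Max job total = 12
Lower bound = max(18, 12) = 18

18


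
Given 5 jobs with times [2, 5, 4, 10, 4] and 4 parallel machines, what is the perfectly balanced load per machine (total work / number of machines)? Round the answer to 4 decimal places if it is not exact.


Total processing time = 2 + 5 + 4 + 10 + 4 = 25
Number of machines = 4
Ideal balanced load = 25 / 4 = 6.25

6.25


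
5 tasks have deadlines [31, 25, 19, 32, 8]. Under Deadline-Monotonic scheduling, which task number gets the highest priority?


Sort tasks by relative deadline (ascending):
  Task 5: deadline = 8
  Task 3: deadline = 19
  Task 2: deadline = 25
  Task 1: deadline = 31
  Task 4: deadline = 32
Priority order (highest first): [5, 3, 2, 1, 4]
Highest priority task = 5

5


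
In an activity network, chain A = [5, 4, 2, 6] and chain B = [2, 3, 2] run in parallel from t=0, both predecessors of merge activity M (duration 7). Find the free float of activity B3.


ES(B3) = sum of predecessors on chain B = 5
EF(B3) = ES + duration = 5 + 2 = 7
Successor of B3 is M. ES(M) = max(sum(A), sum(B)) = max(17, 7) = 17
Free float = ES(successor) - EF(current) = 17 - 7 = 10

10


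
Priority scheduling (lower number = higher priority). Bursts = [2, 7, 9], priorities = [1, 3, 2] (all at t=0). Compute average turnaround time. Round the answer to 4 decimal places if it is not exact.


Sort by priority (ascending = highest first):
Order: [(1, 2), (2, 9), (3, 7)]
Completion times:
  Priority 1, burst=2, C=2
  Priority 2, burst=9, C=11
  Priority 3, burst=7, C=18
Average turnaround = 31/3 = 10.3333

10.3333


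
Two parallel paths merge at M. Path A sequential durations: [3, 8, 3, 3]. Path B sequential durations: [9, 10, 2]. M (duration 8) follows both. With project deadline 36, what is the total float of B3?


Forward pass: ES(B3) = sum of predecessors on chain B = 19
EF = ES + duration = 19 + 2 = 21
Backward pass: LF(M) = deadline = 36; LS(M) = 36 - 8 = 28
LF(B3) = LS(M) - sum(successors on chain B) = 28 - 0 = 28
LS = LF - duration = 28 - 2 = 26
Total float = LS - ES = 26 - 19 = 7

7


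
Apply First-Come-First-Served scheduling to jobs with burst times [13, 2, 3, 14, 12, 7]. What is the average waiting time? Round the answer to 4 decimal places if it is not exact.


FCFS order (as given): [13, 2, 3, 14, 12, 7]
Waiting times:
  Job 1: wait = 0
  Job 2: wait = 13
  Job 3: wait = 15
  Job 4: wait = 18
  Job 5: wait = 32
  Job 6: wait = 44
Sum of waiting times = 122
Average waiting time = 122/6 = 20.3333

20.3333


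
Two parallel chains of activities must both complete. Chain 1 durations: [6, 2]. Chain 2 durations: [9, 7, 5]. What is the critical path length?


Path A total = 6 + 2 = 8
Path B total = 9 + 7 + 5 = 21
Critical path = longest path = max(8, 21) = 21

21


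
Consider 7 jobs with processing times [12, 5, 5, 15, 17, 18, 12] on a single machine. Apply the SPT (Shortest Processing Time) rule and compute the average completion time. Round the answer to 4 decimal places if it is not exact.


Sort jobs by processing time (SPT order): [5, 5, 12, 12, 15, 17, 18]
Compute completion times sequentially:
  Job 1: processing = 5, completes at 5
  Job 2: processing = 5, completes at 10
  Job 3: processing = 12, completes at 22
  Job 4: processing = 12, completes at 34
  Job 5: processing = 15, completes at 49
  Job 6: processing = 17, completes at 66
  Job 7: processing = 18, completes at 84
Sum of completion times = 270
Average completion time = 270/7 = 38.5714

38.5714


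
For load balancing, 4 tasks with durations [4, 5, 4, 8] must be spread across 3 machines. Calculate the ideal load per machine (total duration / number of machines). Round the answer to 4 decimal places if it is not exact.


Total processing time = 4 + 5 + 4 + 8 = 21
Number of machines = 3
Ideal balanced load = 21 / 3 = 7.0

7.0


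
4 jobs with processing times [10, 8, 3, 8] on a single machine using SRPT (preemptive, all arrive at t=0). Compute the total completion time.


Since all jobs arrive at t=0, SRPT equals SPT ordering.
SPT order: [3, 8, 8, 10]
Completion times:
  Job 1: p=3, C=3
  Job 2: p=8, C=11
  Job 3: p=8, C=19
  Job 4: p=10, C=29
Total completion time = 3 + 11 + 19 + 29 = 62

62


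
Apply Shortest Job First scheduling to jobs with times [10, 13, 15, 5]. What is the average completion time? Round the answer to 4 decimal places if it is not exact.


SJF order (ascending): [5, 10, 13, 15]
Completion times:
  Job 1: burst=5, C=5
  Job 2: burst=10, C=15
  Job 3: burst=13, C=28
  Job 4: burst=15, C=43
Average completion = 91/4 = 22.75

22.75


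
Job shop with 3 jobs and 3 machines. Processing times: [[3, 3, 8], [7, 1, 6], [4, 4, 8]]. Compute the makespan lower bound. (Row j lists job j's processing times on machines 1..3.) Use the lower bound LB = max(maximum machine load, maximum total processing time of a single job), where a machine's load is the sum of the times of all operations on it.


Machine loads:
  Machine 1: 3 + 7 + 4 = 14
  Machine 2: 3 + 1 + 4 = 8
  Machine 3: 8 + 6 + 8 = 22
Max machine load = 22
Job totals:
  Job 1: 14
  Job 2: 14
  Job 3: 16
Max job total = 16
Lower bound = max(22, 16) = 22

22


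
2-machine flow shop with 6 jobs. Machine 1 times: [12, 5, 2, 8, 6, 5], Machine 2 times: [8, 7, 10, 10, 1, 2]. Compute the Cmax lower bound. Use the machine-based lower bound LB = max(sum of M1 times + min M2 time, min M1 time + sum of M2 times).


LB1 = sum(M1 times) + min(M2 times) = 38 + 1 = 39
LB2 = min(M1 times) + sum(M2 times) = 2 + 38 = 40
Lower bound = max(LB1, LB2) = max(39, 40) = 40

40


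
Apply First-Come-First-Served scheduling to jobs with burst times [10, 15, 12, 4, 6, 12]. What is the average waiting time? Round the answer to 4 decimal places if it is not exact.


FCFS order (as given): [10, 15, 12, 4, 6, 12]
Waiting times:
  Job 1: wait = 0
  Job 2: wait = 10
  Job 3: wait = 25
  Job 4: wait = 37
  Job 5: wait = 41
  Job 6: wait = 47
Sum of waiting times = 160
Average waiting time = 160/6 = 26.6667

26.6667
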